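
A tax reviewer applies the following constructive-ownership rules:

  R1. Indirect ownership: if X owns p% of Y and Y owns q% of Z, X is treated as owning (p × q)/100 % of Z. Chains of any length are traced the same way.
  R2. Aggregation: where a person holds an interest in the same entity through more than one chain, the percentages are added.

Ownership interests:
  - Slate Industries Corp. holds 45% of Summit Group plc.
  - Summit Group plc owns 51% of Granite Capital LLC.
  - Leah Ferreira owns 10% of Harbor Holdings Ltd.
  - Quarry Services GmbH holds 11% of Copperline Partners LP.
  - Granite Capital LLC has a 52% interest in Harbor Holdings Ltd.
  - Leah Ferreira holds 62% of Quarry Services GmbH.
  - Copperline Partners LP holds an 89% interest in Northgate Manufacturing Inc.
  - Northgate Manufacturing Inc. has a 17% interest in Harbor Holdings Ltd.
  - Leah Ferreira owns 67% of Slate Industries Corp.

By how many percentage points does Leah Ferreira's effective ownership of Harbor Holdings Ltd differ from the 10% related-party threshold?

9.027646

Chain via Slate Industries Corp. → Summit Group plc → Granite Capital LLC (R1): 67% × 45% × 51% × 52% = 7.99578% of Harbor Holdings Ltd.
Chain via Quarry Services GmbH → Copperline Partners LP → Northgate Manufacturing Inc. (R1): 62% × 11% × 89% × 17% = 1.031866% of Harbor Holdings Ltd.
Direct interest in Harbor Holdings Ltd: 10%.
Aggregating (R2): 7.99578% + 1.031866% + 10% = 19.027646%.
19.027646% exceeds the 10% threshold by 9.027646 percentage points.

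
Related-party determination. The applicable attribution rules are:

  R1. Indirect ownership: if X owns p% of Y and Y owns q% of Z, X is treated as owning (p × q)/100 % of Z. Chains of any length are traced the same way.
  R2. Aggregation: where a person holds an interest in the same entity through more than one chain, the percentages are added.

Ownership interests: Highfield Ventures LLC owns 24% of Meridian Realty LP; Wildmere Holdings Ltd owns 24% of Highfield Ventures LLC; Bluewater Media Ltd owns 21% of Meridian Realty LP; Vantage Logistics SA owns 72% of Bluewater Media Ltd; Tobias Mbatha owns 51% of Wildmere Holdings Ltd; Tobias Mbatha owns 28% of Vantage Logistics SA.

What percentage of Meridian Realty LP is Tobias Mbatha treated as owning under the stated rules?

7.1712%

Chain via Vantage Logistics SA → Bluewater Media Ltd (R1): 28% × 72% × 21% = 4.2336% of Meridian Realty LP.
Chain via Wildmere Holdings Ltd → Highfield Ventures LLC (R1): 51% × 24% × 24% = 2.9376% of Meridian Realty LP.
Aggregating (R2): 4.2336% + 2.9376% = 7.1712%.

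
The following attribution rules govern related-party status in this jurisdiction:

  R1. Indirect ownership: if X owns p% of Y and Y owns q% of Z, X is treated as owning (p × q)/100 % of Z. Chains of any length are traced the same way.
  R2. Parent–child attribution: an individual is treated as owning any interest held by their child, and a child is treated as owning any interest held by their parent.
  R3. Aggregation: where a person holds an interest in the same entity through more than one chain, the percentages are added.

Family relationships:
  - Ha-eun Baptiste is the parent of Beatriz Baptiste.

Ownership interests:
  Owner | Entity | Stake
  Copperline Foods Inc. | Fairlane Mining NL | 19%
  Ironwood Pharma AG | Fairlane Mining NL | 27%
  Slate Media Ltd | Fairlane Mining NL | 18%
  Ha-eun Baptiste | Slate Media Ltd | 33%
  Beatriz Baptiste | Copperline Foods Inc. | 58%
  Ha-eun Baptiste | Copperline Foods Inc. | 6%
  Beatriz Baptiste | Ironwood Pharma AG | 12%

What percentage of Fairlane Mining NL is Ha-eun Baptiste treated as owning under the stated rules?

21.34%

By parent–child attribution (R2), Ha-eun Baptiste is treated as also owning Beatriz Baptiste's interest in Copperline Foods Inc, giving 6% + 58% = 64%.
By parent–child attribution (R2), Ha-eun Baptiste is treated as owning Beatriz Baptiste's 12% interest in Ironwood Pharma AG.
Chain via Copperline Foods Inc. (R1): 64% × 19% = 12.16% of Fairlane Mining NL.
Chain via Slate Media Ltd (R1): 33% × 18% = 5.94% of Fairlane Mining NL.
Chain via Ironwood Pharma AG (R1): 12% × 27% = 3.24% of Fairlane Mining NL.
Aggregating (R3): 12.16% + 5.94% + 3.24% = 21.34%.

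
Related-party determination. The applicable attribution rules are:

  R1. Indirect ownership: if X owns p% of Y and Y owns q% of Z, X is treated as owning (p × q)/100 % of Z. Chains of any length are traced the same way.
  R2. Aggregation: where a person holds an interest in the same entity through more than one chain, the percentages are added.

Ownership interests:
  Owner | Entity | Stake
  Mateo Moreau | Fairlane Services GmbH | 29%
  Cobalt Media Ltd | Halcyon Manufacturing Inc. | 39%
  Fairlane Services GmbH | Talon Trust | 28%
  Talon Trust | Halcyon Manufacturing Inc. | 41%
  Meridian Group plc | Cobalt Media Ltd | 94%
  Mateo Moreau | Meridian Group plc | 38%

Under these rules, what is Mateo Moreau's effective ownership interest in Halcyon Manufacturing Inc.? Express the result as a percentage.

Chain via Fairlane Services GmbH → Talon Trust (R1): 29% × 28% × 41% = 3.3292% of Halcyon Manufacturing Inc.
Chain via Meridian Group plc → Cobalt Media Ltd (R1): 38% × 94% × 39% = 13.9308% of Halcyon Manufacturing Inc.
Aggregating (R2): 3.3292% + 13.9308% = 17.26%.

17.26%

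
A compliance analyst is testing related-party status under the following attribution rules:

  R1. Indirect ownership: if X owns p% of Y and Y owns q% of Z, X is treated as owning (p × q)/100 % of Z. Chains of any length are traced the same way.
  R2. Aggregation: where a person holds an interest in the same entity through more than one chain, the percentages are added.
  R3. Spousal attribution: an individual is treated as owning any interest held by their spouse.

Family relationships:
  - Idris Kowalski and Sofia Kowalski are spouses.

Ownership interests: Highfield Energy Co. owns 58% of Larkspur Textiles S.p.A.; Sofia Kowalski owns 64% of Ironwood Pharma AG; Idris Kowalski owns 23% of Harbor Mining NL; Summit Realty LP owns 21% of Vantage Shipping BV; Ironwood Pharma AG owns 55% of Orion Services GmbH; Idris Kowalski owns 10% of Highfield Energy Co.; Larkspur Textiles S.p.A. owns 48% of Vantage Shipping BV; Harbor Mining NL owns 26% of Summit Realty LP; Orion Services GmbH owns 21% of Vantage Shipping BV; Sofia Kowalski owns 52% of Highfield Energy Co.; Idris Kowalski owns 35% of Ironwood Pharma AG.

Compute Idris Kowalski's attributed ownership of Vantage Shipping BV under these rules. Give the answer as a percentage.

By spousal attribution (R3), Idris Kowalski is treated as also owning Sofia Kowalski's interest in Highfield Energy Co, giving 10% + 52% = 62%.
By spousal attribution (R3), Idris Kowalski is treated as also owning Sofia Kowalski's interest in Ironwood Pharma AG, giving 35% + 64% = 99%.
Chain via Harbor Mining NL → Summit Realty LP (R1): 23% × 26% × 21% = 1.2558% of Vantage Shipping BV.
Chain via Highfield Energy Co. → Larkspur Textiles S.p.A. (R1): 62% × 58% × 48% = 17.2608% of Vantage Shipping BV.
Chain via Ironwood Pharma AG → Orion Services GmbH (R1): 99% × 55% × 21% = 11.4345% of Vantage Shipping BV.
Aggregating (R2): 1.2558% + 17.2608% + 11.4345% = 29.9511%.

29.9511%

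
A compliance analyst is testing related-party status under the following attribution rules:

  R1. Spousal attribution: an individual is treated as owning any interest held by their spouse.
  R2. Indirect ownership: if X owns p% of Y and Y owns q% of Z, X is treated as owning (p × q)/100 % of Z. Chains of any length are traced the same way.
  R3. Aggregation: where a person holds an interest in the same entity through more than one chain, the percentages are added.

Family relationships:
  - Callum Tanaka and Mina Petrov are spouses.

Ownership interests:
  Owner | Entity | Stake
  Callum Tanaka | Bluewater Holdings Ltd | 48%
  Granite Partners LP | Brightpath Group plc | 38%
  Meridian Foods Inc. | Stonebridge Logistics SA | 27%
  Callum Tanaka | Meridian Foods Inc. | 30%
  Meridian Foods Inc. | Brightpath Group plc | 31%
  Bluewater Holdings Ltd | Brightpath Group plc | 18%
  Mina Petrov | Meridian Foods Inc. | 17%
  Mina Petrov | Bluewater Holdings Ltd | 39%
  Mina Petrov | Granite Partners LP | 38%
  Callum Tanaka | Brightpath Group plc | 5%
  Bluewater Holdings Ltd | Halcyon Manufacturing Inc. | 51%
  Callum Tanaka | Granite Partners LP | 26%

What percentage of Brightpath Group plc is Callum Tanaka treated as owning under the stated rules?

59.55%

By spousal attribution (R1), Callum Tanaka is treated as also owning Mina Petrov's interest in Meridian Foods Inc, giving 30% + 17% = 47%.
By spousal attribution (R1), Callum Tanaka is treated as also owning Mina Petrov's interest in Granite Partners LP, giving 26% + 38% = 64%.
By spousal attribution (R1), Callum Tanaka is treated as also owning Mina Petrov's interest in Bluewater Holdings Ltd, giving 48% + 39% = 87%.
Chain via Meridian Foods Inc. (R2): 47% × 31% = 14.57% of Brightpath Group plc.
Chain via Granite Partners LP (R2): 64% × 38% = 24.32% of Brightpath Group plc.
Chain via Bluewater Holdings Ltd (R2): 87% × 18% = 15.66% of Brightpath Group plc.
Direct interest in Brightpath Group plc: 5%.
Aggregating (R3): 14.57% + 24.32% + 15.66% + 5% = 59.55%.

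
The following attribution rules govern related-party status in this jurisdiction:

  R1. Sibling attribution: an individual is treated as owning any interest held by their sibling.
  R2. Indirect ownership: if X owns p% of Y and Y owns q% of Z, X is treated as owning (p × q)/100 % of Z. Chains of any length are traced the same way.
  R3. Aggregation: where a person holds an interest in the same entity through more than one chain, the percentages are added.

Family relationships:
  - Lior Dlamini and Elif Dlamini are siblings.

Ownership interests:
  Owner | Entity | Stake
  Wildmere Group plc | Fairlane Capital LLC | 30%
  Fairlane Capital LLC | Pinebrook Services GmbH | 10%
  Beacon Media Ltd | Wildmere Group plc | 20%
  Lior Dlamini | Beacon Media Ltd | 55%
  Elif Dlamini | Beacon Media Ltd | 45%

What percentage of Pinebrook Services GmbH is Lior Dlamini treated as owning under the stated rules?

0.6%

By sibling attribution (R1), Lior Dlamini is treated as also owning Elif Dlamini's interest in Beacon Media Ltd, giving 55% + 45% = 100%.
Chain via Beacon Media Ltd → Wildmere Group plc → Fairlane Capital LLC (R2): 100% × 20% × 30% × 10% = 0.6% of Pinebrook Services GmbH.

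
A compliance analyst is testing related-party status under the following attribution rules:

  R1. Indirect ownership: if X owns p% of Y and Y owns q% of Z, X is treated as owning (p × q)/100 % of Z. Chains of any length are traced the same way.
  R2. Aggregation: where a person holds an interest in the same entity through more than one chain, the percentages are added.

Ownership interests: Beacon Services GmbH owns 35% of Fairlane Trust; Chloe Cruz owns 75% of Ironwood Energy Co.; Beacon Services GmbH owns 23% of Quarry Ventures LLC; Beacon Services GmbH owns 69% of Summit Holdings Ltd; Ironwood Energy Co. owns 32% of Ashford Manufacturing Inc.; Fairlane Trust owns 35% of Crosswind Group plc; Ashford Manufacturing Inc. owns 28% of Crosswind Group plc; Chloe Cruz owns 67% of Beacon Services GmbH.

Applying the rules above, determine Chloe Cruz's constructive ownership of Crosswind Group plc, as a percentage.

Chain via Ironwood Energy Co. → Ashford Manufacturing Inc. (R1): 75% × 32% × 28% = 6.72% of Crosswind Group plc.
Chain via Beacon Services GmbH → Fairlane Trust (R1): 67% × 35% × 35% = 8.2075% of Crosswind Group plc.
Aggregating (R2): 6.72% + 8.2075% = 14.9275%.

14.9275%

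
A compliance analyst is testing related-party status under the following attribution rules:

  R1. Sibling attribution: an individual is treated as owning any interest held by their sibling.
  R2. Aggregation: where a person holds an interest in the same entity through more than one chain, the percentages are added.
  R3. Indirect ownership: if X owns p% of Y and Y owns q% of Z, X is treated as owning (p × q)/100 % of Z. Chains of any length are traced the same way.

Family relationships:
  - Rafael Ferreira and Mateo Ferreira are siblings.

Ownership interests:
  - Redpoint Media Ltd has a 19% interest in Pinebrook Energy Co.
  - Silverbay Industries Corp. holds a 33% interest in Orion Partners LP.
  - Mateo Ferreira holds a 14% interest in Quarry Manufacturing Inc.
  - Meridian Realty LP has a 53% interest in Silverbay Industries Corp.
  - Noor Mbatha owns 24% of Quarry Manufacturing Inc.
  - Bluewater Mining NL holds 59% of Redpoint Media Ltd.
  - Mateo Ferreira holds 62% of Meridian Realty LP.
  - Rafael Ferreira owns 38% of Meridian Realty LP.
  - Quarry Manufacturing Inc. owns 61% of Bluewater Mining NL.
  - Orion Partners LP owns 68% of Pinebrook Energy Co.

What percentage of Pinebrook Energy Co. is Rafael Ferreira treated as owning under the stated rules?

12.850534%

By sibling attribution (R1), Rafael Ferreira is treated as also owning Mateo Ferreira's interest in Meridian Realty LP, giving 38% + 62% = 100%.
By sibling attribution (R1), Rafael Ferreira is treated as owning Mateo Ferreira's 14% interest in Quarry Manufacturing Inc.
Chain via Meridian Realty LP → Silverbay Industries Corp. → Orion Partners LP (R3): 100% × 53% × 33% × 68% = 11.8932% of Pinebrook Energy Co.
Chain via Quarry Manufacturing Inc. → Bluewater Mining NL → Redpoint Media Ltd (R3): 14% × 61% × 59% × 19% = 0.957334% of Pinebrook Energy Co.
Aggregating (R2): 11.8932% + 0.957334% = 12.850534%.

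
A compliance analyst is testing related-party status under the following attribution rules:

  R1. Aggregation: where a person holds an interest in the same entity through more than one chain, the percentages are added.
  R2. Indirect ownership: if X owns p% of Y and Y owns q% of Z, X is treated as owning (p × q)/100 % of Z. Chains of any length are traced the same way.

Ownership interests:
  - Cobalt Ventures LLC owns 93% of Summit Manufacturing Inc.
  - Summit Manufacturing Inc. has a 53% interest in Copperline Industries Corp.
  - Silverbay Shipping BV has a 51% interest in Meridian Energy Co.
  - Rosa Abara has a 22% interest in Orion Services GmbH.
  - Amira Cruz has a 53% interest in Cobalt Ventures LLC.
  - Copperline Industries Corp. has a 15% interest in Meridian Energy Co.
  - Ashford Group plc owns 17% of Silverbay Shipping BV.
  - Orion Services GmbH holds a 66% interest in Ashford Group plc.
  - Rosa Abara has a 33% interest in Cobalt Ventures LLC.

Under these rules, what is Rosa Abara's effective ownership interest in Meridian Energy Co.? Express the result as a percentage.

3.698739%

Chain via Orion Services GmbH → Ashford Group plc → Silverbay Shipping BV (R2): 22% × 66% × 17% × 51% = 1.258884% of Meridian Energy Co.
Chain via Cobalt Ventures LLC → Summit Manufacturing Inc. → Copperline Industries Corp. (R2): 33% × 93% × 53% × 15% = 2.439855% of Meridian Energy Co.
Aggregating (R1): 1.258884% + 2.439855% = 3.698739%.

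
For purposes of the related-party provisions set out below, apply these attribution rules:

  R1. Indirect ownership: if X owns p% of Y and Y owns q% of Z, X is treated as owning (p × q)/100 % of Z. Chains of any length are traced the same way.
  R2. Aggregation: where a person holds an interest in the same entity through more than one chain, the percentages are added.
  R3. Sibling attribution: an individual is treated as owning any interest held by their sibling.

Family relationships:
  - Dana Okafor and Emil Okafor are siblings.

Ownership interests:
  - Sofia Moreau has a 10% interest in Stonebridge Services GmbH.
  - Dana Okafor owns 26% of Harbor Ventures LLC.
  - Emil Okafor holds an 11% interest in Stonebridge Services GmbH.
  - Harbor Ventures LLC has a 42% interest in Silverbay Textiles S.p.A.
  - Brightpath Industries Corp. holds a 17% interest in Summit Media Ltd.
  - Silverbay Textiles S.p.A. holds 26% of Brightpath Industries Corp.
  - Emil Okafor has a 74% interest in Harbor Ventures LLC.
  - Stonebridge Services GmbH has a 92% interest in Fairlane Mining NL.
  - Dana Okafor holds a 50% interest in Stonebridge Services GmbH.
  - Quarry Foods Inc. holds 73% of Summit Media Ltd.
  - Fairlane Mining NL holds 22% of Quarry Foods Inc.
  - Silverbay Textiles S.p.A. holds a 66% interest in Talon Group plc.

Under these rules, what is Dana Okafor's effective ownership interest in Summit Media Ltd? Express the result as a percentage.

10.869272%

By sibling attribution (R3), Dana Okafor is treated as also owning Emil Okafor's interest in Harbor Ventures LLC, giving 26% + 74% = 100%.
By sibling attribution (R3), Dana Okafor is treated as also owning Emil Okafor's interest in Stonebridge Services GmbH, giving 50% + 11% = 61%.
Chain via Harbor Ventures LLC → Silverbay Textiles S.p.A. → Brightpath Industries Corp. (R1): 100% × 42% × 26% × 17% = 1.8564% of Summit Media Ltd.
Chain via Stonebridge Services GmbH → Fairlane Mining NL → Quarry Foods Inc. (R1): 61% × 92% × 22% × 73% = 9.012872% of Summit Media Ltd.
Aggregating (R2): 1.8564% + 9.012872% = 10.869272%.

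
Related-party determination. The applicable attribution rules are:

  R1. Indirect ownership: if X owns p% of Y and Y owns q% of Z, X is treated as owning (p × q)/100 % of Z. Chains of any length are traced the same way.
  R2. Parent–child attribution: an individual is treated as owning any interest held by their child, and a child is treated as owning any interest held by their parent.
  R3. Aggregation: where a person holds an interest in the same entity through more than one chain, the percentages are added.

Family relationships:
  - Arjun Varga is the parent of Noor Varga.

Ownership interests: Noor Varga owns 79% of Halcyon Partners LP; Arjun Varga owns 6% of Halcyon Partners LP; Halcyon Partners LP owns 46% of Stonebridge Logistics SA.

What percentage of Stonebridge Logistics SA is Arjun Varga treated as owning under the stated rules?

39.1%

By parent–child attribution (R2), Arjun Varga is treated as also owning Noor Varga's interest in Halcyon Partners LP, giving 6% + 79% = 85%.
Chain via Halcyon Partners LP (R1): 85% × 46% = 39.1% of Stonebridge Logistics SA.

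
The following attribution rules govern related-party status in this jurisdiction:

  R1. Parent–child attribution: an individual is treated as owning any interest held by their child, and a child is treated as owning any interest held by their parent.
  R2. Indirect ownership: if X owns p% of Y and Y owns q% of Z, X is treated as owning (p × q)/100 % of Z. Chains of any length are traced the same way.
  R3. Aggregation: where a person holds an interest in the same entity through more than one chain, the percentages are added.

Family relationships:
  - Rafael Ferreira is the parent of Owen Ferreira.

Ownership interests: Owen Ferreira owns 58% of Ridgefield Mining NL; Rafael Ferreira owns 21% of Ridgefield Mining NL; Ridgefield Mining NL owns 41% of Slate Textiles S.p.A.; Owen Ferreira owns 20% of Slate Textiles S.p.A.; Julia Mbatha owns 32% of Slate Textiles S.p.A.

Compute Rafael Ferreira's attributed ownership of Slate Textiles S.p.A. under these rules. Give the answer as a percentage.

By parent–child attribution (R1), Rafael Ferreira is treated as also owning Owen Ferreira's interest in Ridgefield Mining NL, giving 21% + 58% = 79%.
By parent–child attribution (R1), Rafael Ferreira is treated as owning Owen Ferreira's 20% interest in Slate Textiles S.p.A.
Chain via Ridgefield Mining NL (R2): 79% × 41% = 32.39% of Slate Textiles S.p.A.
Direct interest in Slate Textiles S.p.A: 20%.
Aggregating (R3): 32.39% + 20% = 52.39%.

52.39%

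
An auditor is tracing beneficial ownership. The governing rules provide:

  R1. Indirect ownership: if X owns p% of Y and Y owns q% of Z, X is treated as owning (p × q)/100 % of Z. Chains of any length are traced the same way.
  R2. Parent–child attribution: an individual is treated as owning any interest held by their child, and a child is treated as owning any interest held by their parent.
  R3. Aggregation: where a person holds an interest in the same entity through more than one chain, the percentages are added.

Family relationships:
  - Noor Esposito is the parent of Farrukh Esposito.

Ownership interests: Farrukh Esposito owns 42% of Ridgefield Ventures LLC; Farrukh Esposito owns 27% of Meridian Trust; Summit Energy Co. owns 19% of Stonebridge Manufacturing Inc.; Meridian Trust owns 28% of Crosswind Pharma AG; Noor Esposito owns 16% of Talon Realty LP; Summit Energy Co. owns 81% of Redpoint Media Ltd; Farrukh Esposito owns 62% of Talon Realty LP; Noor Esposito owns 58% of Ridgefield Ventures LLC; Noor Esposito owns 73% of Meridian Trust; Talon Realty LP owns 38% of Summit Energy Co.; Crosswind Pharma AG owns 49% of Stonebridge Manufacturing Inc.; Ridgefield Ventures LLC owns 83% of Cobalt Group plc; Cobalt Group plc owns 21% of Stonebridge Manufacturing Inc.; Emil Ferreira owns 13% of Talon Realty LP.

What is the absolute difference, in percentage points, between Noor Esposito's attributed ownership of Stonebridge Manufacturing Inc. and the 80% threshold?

43.2184

By parent–child attribution (R2), Noor Esposito is treated as also owning Farrukh Esposito's interest in Meridian Trust, giving 73% + 27% = 100%.
By parent–child attribution (R2), Noor Esposito is treated as also owning Farrukh Esposito's interest in Ridgefield Ventures LLC, giving 58% + 42% = 100%.
By parent–child attribution (R2), Noor Esposito is treated as also owning Farrukh Esposito's interest in Talon Realty LP, giving 16% + 62% = 78%.
Chain via Meridian Trust → Crosswind Pharma AG (R1): 100% × 28% × 49% = 13.72% of Stonebridge Manufacturing Inc.
Chain via Ridgefield Ventures LLC → Cobalt Group plc (R1): 100% × 83% × 21% = 17.43% of Stonebridge Manufacturing Inc.
Chain via Talon Realty LP → Summit Energy Co. (R1): 78% × 38% × 19% = 5.6316% of Stonebridge Manufacturing Inc.
Aggregating (R3): 13.72% + 17.43% + 5.6316% = 36.7816%.
36.7816% falls short of the 80% threshold by 43.2184 percentage points.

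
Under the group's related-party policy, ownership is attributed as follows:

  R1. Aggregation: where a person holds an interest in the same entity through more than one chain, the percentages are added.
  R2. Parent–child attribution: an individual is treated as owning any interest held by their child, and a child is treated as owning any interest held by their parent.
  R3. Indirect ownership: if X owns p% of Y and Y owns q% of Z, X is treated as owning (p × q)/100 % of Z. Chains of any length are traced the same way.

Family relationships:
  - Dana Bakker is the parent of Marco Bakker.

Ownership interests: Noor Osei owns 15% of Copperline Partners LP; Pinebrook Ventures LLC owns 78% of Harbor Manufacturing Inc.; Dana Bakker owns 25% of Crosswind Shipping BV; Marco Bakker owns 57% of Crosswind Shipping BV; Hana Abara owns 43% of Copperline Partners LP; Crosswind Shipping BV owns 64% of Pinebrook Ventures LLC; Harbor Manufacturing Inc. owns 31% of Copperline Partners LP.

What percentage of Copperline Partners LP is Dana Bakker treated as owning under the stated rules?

12.689664%

By parent–child attribution (R2), Dana Bakker is treated as also owning Marco Bakker's interest in Crosswind Shipping BV, giving 25% + 57% = 82%.
Chain via Crosswind Shipping BV → Pinebrook Ventures LLC → Harbor Manufacturing Inc. (R3): 82% × 64% × 78% × 31% = 12.689664% of Copperline Partners LP.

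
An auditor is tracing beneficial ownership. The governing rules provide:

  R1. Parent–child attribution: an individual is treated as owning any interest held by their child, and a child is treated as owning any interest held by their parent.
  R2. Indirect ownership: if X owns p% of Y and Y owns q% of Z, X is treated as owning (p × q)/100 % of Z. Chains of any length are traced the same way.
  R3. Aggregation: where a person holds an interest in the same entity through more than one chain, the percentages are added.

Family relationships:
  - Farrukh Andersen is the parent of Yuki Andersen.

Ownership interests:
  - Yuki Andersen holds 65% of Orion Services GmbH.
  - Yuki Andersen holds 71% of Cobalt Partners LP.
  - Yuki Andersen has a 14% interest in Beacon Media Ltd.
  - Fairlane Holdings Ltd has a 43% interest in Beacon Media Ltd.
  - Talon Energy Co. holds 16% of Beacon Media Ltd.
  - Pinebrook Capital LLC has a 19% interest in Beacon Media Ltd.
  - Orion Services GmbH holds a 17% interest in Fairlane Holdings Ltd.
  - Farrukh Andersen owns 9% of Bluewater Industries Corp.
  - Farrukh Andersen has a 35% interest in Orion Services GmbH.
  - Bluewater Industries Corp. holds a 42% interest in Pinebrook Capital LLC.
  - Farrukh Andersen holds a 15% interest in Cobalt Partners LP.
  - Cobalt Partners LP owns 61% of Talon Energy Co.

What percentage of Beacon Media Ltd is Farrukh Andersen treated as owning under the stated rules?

By parent–child attribution (R1), Farrukh Andersen is treated as also owning Yuki Andersen's interest in Cobalt Partners LP, giving 15% + 71% = 86%.
By parent–child attribution (R1), Farrukh Andersen is treated as also owning Yuki Andersen's interest in Orion Services GmbH, giving 35% + 65% = 100%.
By parent–child attribution (R1), Farrukh Andersen is treated as owning Yuki Andersen's 14% interest in Beacon Media Ltd.
Chain via Cobalt Partners LP → Talon Energy Co. (R2): 86% × 61% × 16% = 8.3936% of Beacon Media Ltd.
Chain via Orion Services GmbH → Fairlane Holdings Ltd (R2): 100% × 17% × 43% = 7.31% of Beacon Media Ltd.
Chain via Bluewater Industries Corp. → Pinebrook Capital LLC (R2): 9% × 42% × 19% = 0.7182% of Beacon Media Ltd.
Direct interest in Beacon Media Ltd: 14%.
Aggregating (R3): 8.3936% + 7.31% + 0.7182% + 14% = 30.4218%.

30.4218%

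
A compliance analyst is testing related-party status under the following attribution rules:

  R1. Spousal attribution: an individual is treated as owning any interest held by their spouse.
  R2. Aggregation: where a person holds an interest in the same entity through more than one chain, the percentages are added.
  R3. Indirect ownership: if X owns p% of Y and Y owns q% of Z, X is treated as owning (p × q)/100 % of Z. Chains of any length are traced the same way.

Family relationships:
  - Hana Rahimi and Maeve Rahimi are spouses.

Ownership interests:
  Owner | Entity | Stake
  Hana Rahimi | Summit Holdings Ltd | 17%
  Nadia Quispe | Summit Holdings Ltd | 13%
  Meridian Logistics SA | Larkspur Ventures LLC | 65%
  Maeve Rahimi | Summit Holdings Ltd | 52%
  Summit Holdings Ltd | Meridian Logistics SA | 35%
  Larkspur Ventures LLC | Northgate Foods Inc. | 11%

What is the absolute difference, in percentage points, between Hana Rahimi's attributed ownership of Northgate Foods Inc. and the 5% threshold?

By spousal attribution (R1), Hana Rahimi is treated as also owning Maeve Rahimi's interest in Summit Holdings Ltd, giving 17% + 52% = 69%.
Chain via Summit Holdings Ltd → Meridian Logistics SA → Larkspur Ventures LLC (R3): 69% × 35% × 65% × 11% = 1.726725% of Northgate Foods Inc.
1.726725% falls short of the 5% threshold by 3.273275 percentage points.

3.273275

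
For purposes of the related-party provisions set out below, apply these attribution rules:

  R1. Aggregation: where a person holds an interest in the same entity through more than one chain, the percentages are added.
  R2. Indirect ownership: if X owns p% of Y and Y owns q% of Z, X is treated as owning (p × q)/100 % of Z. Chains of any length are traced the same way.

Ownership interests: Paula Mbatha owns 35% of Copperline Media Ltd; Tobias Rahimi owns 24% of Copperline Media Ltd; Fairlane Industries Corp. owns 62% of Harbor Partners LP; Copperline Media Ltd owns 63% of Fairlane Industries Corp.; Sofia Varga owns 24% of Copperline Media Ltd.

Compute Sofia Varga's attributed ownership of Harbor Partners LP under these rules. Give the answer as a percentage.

Chain via Copperline Media Ltd → Fairlane Industries Corp. (R2): 24% × 63% × 62% = 9.3744% of Harbor Partners LP.

9.3744%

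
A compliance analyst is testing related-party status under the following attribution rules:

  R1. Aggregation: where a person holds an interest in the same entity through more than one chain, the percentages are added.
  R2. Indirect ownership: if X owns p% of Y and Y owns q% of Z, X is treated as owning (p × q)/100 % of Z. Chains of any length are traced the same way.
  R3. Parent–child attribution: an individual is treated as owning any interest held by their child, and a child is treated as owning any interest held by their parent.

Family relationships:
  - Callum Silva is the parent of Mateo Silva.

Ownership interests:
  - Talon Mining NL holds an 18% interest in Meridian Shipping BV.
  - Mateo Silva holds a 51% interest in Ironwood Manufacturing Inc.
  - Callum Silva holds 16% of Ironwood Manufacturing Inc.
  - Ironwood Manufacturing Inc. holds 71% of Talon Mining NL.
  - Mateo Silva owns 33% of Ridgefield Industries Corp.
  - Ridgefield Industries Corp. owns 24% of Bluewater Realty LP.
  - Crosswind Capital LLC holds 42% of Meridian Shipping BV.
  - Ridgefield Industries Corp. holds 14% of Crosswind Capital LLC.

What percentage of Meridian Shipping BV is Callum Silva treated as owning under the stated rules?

By parent–child attribution (R3), Callum Silva is treated as also owning Mateo Silva's interest in Ironwood Manufacturing Inc, giving 16% + 51% = 67%.
By parent–child attribution (R3), Callum Silva is treated as owning Mateo Silva's 33% interest in Ridgefield Industries Corp.
Chain via Ironwood Manufacturing Inc. → Talon Mining NL (R2): 67% × 71% × 18% = 8.5626% of Meridian Shipping BV.
Chain via Ridgefield Industries Corp. → Crosswind Capital LLC (R2): 33% × 14% × 42% = 1.9404% of Meridian Shipping BV.
Aggregating (R1): 8.5626% + 1.9404% = 10.503%.

10.503%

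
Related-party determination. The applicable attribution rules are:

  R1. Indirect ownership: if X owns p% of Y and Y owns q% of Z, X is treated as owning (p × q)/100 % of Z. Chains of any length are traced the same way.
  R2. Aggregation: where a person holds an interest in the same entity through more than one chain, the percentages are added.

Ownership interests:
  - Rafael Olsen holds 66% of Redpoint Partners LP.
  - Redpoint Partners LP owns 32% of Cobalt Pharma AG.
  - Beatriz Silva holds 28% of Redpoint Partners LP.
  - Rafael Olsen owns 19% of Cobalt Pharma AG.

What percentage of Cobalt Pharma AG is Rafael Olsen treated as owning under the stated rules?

40.12%

Chain via Redpoint Partners LP (R1): 66% × 32% = 21.12% of Cobalt Pharma AG.
Direct interest in Cobalt Pharma AG: 19%.
Aggregating (R2): 21.12% + 19% = 40.12%.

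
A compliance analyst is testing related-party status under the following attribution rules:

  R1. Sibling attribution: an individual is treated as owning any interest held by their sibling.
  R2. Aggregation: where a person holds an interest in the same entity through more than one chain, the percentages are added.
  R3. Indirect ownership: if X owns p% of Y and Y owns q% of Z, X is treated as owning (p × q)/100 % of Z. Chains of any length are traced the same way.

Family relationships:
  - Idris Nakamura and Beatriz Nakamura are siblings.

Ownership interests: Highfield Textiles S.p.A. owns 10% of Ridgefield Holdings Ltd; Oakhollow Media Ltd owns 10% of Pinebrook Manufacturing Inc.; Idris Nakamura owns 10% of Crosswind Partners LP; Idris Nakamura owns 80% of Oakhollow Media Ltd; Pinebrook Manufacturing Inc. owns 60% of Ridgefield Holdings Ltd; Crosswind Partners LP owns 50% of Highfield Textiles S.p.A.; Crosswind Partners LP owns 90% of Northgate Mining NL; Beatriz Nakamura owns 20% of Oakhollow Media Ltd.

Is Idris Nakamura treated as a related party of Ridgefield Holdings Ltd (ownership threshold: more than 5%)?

By sibling attribution (R1), Idris Nakamura is treated as also owning Beatriz Nakamura's interest in Oakhollow Media Ltd, giving 80% + 20% = 100%.
Chain via Crosswind Partners LP → Highfield Textiles S.p.A. (R3): 10% × 50% × 10% = 0.5% of Ridgefield Holdings Ltd.
Chain via Oakhollow Media Ltd → Pinebrook Manufacturing Inc. (R3): 100% × 10% × 60% = 6% of Ridgefield Holdings Ltd.
Aggregating (R2): 0.5% + 6% = 6.5%.
6.5% exceeds the 5% threshold, so Idris is a related party to Ridgefield Holdings Ltd.

Yes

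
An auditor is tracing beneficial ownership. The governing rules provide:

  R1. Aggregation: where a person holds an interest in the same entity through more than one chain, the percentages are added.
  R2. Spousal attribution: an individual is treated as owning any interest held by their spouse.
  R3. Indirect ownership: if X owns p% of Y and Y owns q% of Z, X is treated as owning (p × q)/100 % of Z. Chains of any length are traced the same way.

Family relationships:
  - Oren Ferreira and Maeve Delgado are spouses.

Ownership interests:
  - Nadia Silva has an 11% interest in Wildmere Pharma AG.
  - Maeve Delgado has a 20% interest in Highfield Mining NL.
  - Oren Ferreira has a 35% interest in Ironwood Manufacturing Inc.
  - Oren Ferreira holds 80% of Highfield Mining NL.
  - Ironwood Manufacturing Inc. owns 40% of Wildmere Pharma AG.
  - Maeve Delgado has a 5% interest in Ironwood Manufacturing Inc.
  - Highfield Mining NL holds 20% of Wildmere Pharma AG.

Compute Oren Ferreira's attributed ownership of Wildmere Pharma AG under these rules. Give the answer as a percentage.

36%

By spousal attribution (R2), Oren Ferreira is treated as also owning Maeve Delgado's interest in Ironwood Manufacturing Inc, giving 35% + 5% = 40%.
By spousal attribution (R2), Oren Ferreira is treated as also owning Maeve Delgado's interest in Highfield Mining NL, giving 80% + 20% = 100%.
Chain via Ironwood Manufacturing Inc. (R3): 40% × 40% = 16% of Wildmere Pharma AG.
Chain via Highfield Mining NL (R3): 100% × 20% = 20% of Wildmere Pharma AG.
Aggregating (R1): 16% + 20% = 36%.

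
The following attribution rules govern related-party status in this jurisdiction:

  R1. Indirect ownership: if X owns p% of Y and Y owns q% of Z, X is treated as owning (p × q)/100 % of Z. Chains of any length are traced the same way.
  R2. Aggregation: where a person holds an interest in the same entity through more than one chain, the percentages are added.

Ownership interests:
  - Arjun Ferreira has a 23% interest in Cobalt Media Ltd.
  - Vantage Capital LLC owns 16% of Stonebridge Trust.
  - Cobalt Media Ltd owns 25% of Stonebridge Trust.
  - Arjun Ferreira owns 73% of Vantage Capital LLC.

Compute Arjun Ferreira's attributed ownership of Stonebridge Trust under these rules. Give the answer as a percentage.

17.43%

Chain via Vantage Capital LLC (R1): 73% × 16% = 11.68% of Stonebridge Trust.
Chain via Cobalt Media Ltd (R1): 23% × 25% = 5.75% of Stonebridge Trust.
Aggregating (R2): 11.68% + 5.75% = 17.43%.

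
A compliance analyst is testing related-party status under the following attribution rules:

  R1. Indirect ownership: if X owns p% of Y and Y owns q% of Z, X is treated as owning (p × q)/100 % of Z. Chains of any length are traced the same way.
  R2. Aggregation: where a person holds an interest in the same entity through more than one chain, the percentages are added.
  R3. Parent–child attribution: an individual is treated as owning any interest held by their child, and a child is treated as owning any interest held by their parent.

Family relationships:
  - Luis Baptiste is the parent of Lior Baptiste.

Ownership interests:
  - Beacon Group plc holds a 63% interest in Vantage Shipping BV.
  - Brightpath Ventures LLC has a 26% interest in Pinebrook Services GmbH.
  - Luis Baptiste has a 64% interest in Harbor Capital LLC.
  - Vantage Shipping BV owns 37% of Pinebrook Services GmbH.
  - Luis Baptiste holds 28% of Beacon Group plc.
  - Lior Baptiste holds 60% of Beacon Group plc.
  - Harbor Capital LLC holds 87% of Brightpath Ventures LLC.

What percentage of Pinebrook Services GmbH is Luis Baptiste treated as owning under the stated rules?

34.9896%

By parent–child attribution (R3), Luis Baptiste is treated as also owning Lior Baptiste's interest in Beacon Group plc, giving 28% + 60% = 88%.
Chain via Beacon Group plc → Vantage Shipping BV (R1): 88% × 63% × 37% = 20.5128% of Pinebrook Services GmbH.
Chain via Harbor Capital LLC → Brightpath Ventures LLC (R1): 64% × 87% × 26% = 14.4768% of Pinebrook Services GmbH.
Aggregating (R2): 20.5128% + 14.4768% = 34.9896%.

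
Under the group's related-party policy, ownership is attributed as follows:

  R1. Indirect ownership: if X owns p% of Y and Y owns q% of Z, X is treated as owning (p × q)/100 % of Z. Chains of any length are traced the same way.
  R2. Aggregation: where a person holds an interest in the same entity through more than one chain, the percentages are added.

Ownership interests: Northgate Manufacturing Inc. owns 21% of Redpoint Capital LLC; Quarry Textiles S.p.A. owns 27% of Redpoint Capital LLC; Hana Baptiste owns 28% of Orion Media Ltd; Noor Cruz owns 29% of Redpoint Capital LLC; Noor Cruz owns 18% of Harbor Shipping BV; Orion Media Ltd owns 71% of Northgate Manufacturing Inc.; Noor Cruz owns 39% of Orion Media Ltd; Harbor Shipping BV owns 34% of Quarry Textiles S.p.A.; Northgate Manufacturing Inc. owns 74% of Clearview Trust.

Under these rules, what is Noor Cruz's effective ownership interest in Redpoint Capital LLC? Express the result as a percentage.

36.4673%

Chain via Orion Media Ltd → Northgate Manufacturing Inc. (R1): 39% × 71% × 21% = 5.8149% of Redpoint Capital LLC.
Chain via Harbor Shipping BV → Quarry Textiles S.p.A. (R1): 18% × 34% × 27% = 1.6524% of Redpoint Capital LLC.
Direct interest in Redpoint Capital LLC: 29%.
Aggregating (R2): 5.8149% + 1.6524% + 29% = 36.4673%.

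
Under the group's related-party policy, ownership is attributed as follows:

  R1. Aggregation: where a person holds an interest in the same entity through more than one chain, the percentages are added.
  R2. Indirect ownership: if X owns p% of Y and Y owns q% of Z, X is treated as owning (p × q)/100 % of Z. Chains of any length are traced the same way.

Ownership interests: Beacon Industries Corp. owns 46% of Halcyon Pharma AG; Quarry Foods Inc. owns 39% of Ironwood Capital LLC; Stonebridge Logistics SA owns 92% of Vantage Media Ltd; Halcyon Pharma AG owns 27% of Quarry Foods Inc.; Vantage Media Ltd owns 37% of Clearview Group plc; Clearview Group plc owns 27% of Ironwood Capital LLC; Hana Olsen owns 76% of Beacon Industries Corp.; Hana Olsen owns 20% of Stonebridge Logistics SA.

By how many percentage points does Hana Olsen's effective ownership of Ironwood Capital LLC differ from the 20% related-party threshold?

Chain via Stonebridge Logistics SA → Vantage Media Ltd → Clearview Group plc (R2): 20% × 92% × 37% × 27% = 1.83816% of Ironwood Capital LLC.
Chain via Beacon Industries Corp. → Halcyon Pharma AG → Quarry Foods Inc. (R2): 76% × 46% × 27% × 39% = 3.681288% of Ironwood Capital LLC.
Aggregating (R1): 1.83816% + 3.681288% = 5.519448%.
5.519448% falls short of the 20% threshold by 14.480552 percentage points.

14.480552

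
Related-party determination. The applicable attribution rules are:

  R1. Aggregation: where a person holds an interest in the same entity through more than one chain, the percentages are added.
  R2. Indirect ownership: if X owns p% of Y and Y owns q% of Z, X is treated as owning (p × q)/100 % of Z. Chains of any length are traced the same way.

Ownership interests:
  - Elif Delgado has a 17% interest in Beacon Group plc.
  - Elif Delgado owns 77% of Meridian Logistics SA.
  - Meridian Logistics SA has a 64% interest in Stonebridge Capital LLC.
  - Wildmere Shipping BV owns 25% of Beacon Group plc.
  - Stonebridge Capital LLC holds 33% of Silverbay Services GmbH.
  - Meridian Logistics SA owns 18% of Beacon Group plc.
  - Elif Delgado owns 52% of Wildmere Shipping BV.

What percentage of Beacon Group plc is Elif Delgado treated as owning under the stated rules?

43.86%

Chain via Wildmere Shipping BV (R2): 52% × 25% = 13% of Beacon Group plc.
Chain via Meridian Logistics SA (R2): 77% × 18% = 13.86% of Beacon Group plc.
Direct interest in Beacon Group plc: 17%.
Aggregating (R1): 13% + 13.86% + 17% = 43.86%.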